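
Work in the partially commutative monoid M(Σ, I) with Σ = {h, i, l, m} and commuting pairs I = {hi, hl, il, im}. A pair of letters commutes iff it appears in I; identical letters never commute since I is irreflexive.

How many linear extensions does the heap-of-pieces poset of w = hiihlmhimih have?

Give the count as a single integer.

drop 0:h onto floor
drop 1:i onto floor
drop 2:i onto {1:i}
drop 3:h onto {0:h}
drop 4:l onto floor
drop 5:m onto {3:h, 4:l}
drop 6:h onto {5:m}
drop 7:i onto {2:i}
drop 8:m onto {6:h}
drop 9:i onto {7:i}
drop 10:h onto {8:m}
ground layer = {0:h, 1:i, 4:l}
drop-orders for the pieces not yet dropped (sum over which currently-grounded one goes next):
  1 to go: {9} 1  {10} 1
  2 to go: {7,9} 1  {8,10} 1  {9,10} 2
  3 to go: {2,7,9} 1  {6,8,10} 1  {7,9,10} 3  {8,9,10} 3
  4 to go: {1,2,7,9} 1  {2,7,9,10} 4  {5,6,8,10} 1  {6,8,9,10} 4  {7,8,9,10} 6
  5 to go: {1,2,7,9,10} 5  {2,7,8,9,10} 10  {3,5,6,8,10} 1  {4,5,6,8,10} 1  {5,6,8,9,10} 5  {6,7,8,9,10} 10
  6 to go: {0,3,5,6,8,10} 1  {1,2,7,8,9,10} 15  {2,6,7,8,9,10} 20  {3,4,5,6,8,10} 2  {3,5,6,8,9,10} 6  {4,5,6,8,9,10} 6  {5,6,7,8,9,10} 15
  7 to go: {0,3,4,5,6,8,10} 3  {0,3,5,6,8,9,10} 7  {1,2,6,7,8,9,10} 35  {2,5,6,7,8,9,10} 35  {3,4,5,6,8,9,10} 14  {3,5,6,7,8,9,10} 21  {4,5,6,7,8,9,10} 21
  8 to go: {0,3,4,5,6,8,9,10} 24  {0,3,5,6,7,8,9,10} 28  {1,2,5,6,7,8,9,10} 70  {2,3,5,6,7,8,9,10} 56  {2,4,5,6,7,8,9,10} 56  {3,4,5,6,7,8,9,10} 56
  9 to go: {0,2,3,5,6,7,8,9,10} 84  {0,3,4,5,6,7,8,9,10} 108  {1,2,3,5,6,7,8,9,10} 126  {1,2,4,5,6,7,8,9,10} 126  {2,3,4,5,6,7,8,9,10} 168
  if 0:h drops first: 420 orders
  if 1:i drops first: 360 orders
  if 4:l drops first: 210 orders
heap linearizations: 990

990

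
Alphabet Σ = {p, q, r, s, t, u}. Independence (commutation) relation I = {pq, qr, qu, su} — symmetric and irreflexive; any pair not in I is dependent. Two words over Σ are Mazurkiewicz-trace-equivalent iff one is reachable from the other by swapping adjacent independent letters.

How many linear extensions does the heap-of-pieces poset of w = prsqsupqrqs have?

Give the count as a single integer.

#0=p has no predecessor
#1=r depends on [0:p]
#2=s depends on [1:r]
#3=q depends on [2:s]
#4=s depends on [3:q]
#5=u depends on [1:r]
#6=p depends on [4:s, 5:u]
#7=q depends on [4:s]
#8=r depends on [6:p]
#9=q depends on [7:q]
#10=s depends on [8:r, 9:q]
sources: [0:p]
N(rest) = Σ N(rest − s) over sources s of rest; N(one piece) = 1:
  size 1 → [10]=1
  size 2 → [8,10]=1  [9,10]=1
  size 3 → [6,8,10]=1  [7,9,10]=1  [8,9,10]=2
  size 4 → [5,6,8,10]=1  [6,8,9,10]=3  [7,8,9,10]=3
  size 5 → [5,6,8,9,10]=4  [6,7,8,9,10]=6
  size 6 → [4,6,7,8,9,10]=6  [5,6,7,8,9,10]=10
  size 7 → [3,4,6,7,8,9,10]=6  [4,5,6,7,8,9,10]=16
  size 8 → [2,3,4,6,7,8,9,10]=6  [3,4,5,6,7,8,9,10]=22
  size 9 → [2,3,4,5,6,7,8,9,10]=28
  first=0(p) contributes 28

28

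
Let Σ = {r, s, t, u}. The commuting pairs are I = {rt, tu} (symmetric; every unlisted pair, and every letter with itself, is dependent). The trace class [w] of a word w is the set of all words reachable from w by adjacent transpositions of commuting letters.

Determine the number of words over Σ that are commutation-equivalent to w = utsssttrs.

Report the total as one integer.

6

0(u) covers ∅
1(t) covers ∅
2(s) covers 0:u, 1:t
3(s) covers 2:s
4(s) covers 3:s
5(t) covers 4:s
6(t) covers 5:t
7(r) covers 4:s
8(s) covers 6:t, 7:r
floor of heap: 0:u, 1:t
completions by unplaced set U, small U first (add the entries for U minus each lowest piece of U):
  |U|=1: {8}:1
  |U|=2: {6,8}:1  {7,8}:1
  |U|=3: {5,6,8}:1  {6,7,8}:2
  |U|=4: {5,6,7,8}:3
  |U|=5: {4,5,6,7,8}:3
  |U|=6: {3,4,5,6,7,8}:3
  |U|=7: {2,3,4,5,6,7,8}:3
  start at 0(u): 3
  start at 1(t): 3
sum over floor = 6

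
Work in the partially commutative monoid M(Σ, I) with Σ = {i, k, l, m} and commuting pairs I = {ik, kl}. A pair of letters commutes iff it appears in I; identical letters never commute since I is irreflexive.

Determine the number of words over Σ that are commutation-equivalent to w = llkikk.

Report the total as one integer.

piece 0:l — minimal
piece 1:l rests on {0:l}
piece 2:k — minimal
piece 3:i rests on {1:l}
piece 4:k rests on {2:k}
piece 5:k rests on {4:k}
minimal pieces: {0:l, 2:k}
ways to finish when only these pieces remain (= sum over removing one remaining piece with nothing left below it):
  1 left: {3}→1  {5}→1
  2 left: {1,3}→1  {3,5}→2  {4,5}→1
  3 left: {0,1,3}→1  {1,3,5}→3  {2,4,5}→1  {3,4,5}→3
  4 left: {0,1,3,5}→4  {1,3,4,5}→6  {2,3,4,5}→4
  placing 0:l first → 10 extensions
  placing 2:k first → 10 extensions
total linear extensions = 20

20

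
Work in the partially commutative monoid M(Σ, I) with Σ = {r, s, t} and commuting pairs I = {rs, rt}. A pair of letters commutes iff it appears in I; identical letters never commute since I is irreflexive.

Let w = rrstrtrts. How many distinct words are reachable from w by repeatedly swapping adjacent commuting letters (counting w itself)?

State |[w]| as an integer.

126

piece 0:r — minimal
piece 1:r rests on {0:r}
piece 2:s — minimal
piece 3:t rests on {2:s}
piece 4:r rests on {1:r}
piece 5:t rests on {3:t}
piece 6:r rests on {4:r}
piece 7:t rests on {5:t}
piece 8:s rests on {7:t}
minimal pieces: {0:r, 2:s}
ways to finish when only these pieces remain (= sum over removing one remaining piece with nothing left below it):
  1 left: {6}→1  {8}→1
  2 left: {4,6}→1  {6,8}→2  {7,8}→1
  3 left: {1,4,6}→1  {4,6,8}→3  {5,7,8}→1  {6,7,8}→3
  4 left: {0,1,4,6}→1  {1,4,6,8}→4  {3,5,7,8}→1  {4,6,7,8}→6  {5,6,7,8}→4
  5 left: {0,1,4,6,8}→5  {1,4,6,7,8}→10  {2,3,5,7,8}→1  {3,5,6,7,8}→5  {4,5,6,7,8}→10
  6 left: {0,1,4,6,7,8}→15  {1,4,5,6,7,8}→20  {2,3,5,6,7,8}→6  {3,4,5,6,7,8}→15
  7 left: {0,1,4,5,6,7,8}→35  {1,3,4,5,6,7,8}→35  {2,3,4,5,6,7,8}→21
  placing 0:r first → 56 extensions
  placing 2:s first → 70 extensions
total linear extensions = 126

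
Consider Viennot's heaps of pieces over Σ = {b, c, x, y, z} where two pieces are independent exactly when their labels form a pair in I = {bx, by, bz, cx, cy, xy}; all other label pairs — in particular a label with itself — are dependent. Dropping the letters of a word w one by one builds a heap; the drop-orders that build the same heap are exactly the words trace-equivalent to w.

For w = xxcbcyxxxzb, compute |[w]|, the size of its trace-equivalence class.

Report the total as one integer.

#0=x has no predecessor
#1=x depends on [0:x]
#2=c has no predecessor
#3=b depends on [2:c]
#4=c depends on [3:b]
#5=y has no predecessor
#6=x depends on [1:x]
#7=x depends on [6:x]
#8=x depends on [7:x]
#9=z depends on [4:c, 5:y, 8:x]
#10=b depends on [4:c]
sources: [0:x, 2:c, 5:y]
N(rest) = Σ N(rest − s) over sources s of rest; N(one piece) = 1:
  size 1 → [9]=1  [10]=1
  size 2 → [5,9]=1  [8,9]=1  [9,10]=2
  size 3 → [4,9,10]=2  [5,8,9]=2  [5,9,10]=3  [7,8,9]=1  [8,9,10]=3
  size 4 → [3,4,9,10]=2  [4,5,9,10]=5  [4,8,9,10]=5  [5,7,8,9]=3  [5,8,9,10]=8  [6,7,8,9]=1  [7,8,9,10]=4
  size 5 → [1,6,7,8,9]=1  [2,3,4,9,10]=2  [3,4,5,9,10]=7  [3,4,8,9,10]=7  [4,5,8,9,10]=18  [4,7,8,9,10]=9  [5,6,7,8,9]=4  [5,7,8,9,10]=15  [6,7,8,9,10]=5
  size 6 → [0,1,6,7,8,9]=1  [1,5,6,7,8,9]=5  [1,6,7,8,9,10]=6  [2,3,4,5,9,10]=9  [2,3,4,8,9,10]=9  [3,4,5,8,9,10]=32  [3,4,7,8,9,10]=16  [4,5,7,8,9,10]=42  [4,6,7,8,9,10]=14  [5,6,7,8,9,10]=24
  size 7 → [0,1,5,6,7,8,9]=6  [0,1,6,7,8,9,10]=7  [1,4,6,7,8,9,10]=20  [1,5,6,7,8,9,10]=35  [2,3,4,5,8,9,10]=50  [2,3,4,7,8,9,10]=25  [3,4,5,7,8,9,10]=90  [3,4,6,7,8,9,10]=30  [4,5,6,7,8,9,10]=80
  size 8 → [0,1,4,6,7,8,9,10]=27  [0,1,5,6,7,8,9,10]=48  [1,3,4,6,7,8,9,10]=50  [1,4,5,6,7,8,9,10]=135  [2,3,4,5,7,8,9,10]=165  [2,3,4,6,7,8,9,10]=55  [3,4,5,6,7,8,9,10]=200
  size 9 → [0,1,3,4,6,7,8,9,10]=77  [0,1,4,5,6,7,8,9,10]=210  [1,2,3,4,6,7,8,9,10]=105  [1,3,4,5,6,7,8,9,10]=385  [2,3,4,5,6,7,8,9,10]=420
  first=0(x) contributes 910
  first=2(c) contributes 672
  first=5(y) contributes 182
|[w]| = 1764

1764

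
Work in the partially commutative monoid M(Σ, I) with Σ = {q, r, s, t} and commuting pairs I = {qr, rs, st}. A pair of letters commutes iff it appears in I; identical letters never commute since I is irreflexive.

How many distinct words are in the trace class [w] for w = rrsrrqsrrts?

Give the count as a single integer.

#0=r has no predecessor
#1=r depends on [0:r]
#2=s has no predecessor
#3=r depends on [1:r]
#4=r depends on [3:r]
#5=q depends on [2:s]
#6=s depends on [5:q]
#7=r depends on [4:r]
#8=r depends on [7:r]
#9=t depends on [5:q, 8:r]
#10=s depends on [6:s]
sources: [0:r, 2:s]
N(rest) = Σ N(rest − s) over sources s of rest; N(one piece) = 1:
  size 1 → [9]=1  [10]=1
  size 2 → [6,10]=1  [8,9]=1  [9,10]=2
  size 3 → [6,9,10]=3  [7,8,9]=1  [8,9,10]=3
  size 4 → [4,7,8,9]=1  [5,6,9,10]=3  [6,8,9,10]=6  [7,8,9,10]=4
  size 5 → [2,5,6,9,10]=3  [3,4,7,8,9]=1  [4,7,8,9,10]=5  [5,6,8,9,10]=9  [6,7,8,9,10]=10
  size 6 → [1,3,4,7,8,9]=1  [2,5,6,8,9,10]=12  [3,4,7,8,9,10]=6  [4,6,7,8,9,10]=15  [5,6,7,8,9,10]=19
  size 7 → [0,1,3,4,7,8,9]=1  [1,3,4,7,8,9,10]=7  [2,5,6,7,8,9,10]=31  [3,4,6,7,8,9,10]=21  [4,5,6,7,8,9,10]=34
  size 8 → [0,1,3,4,7,8,9,10]=8  [1,3,4,6,7,8,9,10]=28  [2,4,5,6,7,8,9,10]=65  [3,4,5,6,7,8,9,10]=55
  size 9 → [0,1,3,4,6,7,8,9,10]=36  [1,3,4,5,6,7,8,9,10]=83  [2,3,4,5,6,7,8,9,10]=120
  first=0(r) contributes 203
  first=2(s) contributes 119
|[w]| = 322

322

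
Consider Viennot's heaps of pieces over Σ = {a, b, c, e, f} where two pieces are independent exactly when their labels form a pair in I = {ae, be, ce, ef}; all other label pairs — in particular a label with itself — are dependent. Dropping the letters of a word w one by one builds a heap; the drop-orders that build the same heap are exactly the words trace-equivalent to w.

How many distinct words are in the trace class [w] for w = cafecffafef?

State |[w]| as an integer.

drop 0:c onto floor
drop 1:a onto {0:c}
drop 2:f onto {1:a}
drop 3:e onto floor
drop 4:c onto {2:f}
drop 5:f onto {4:c}
drop 6:f onto {5:f}
drop 7:a onto {6:f}
drop 8:f onto {7:a}
drop 9:e onto {3:e}
drop 10:f onto {8:f}
ground layer = {0:c, 3:e}
drop-orders for the pieces not yet dropped (sum over which currently-grounded one goes next):
  1 to go: {9} 1  {10} 1
  2 to go: {3,9} 1  {8,10} 1  {9,10} 2
  3 to go: {3,9,10} 3  {7,8,10} 1  {8,9,10} 3
  4 to go: {3,8,9,10} 6  {6,7,8,10} 1  {7,8,9,10} 4
  5 to go: {3,7,8,9,10} 10  {5,6,7,8,10} 1  {6,7,8,9,10} 5
  6 to go: {3,6,7,8,9,10} 15  {4,5,6,7,8,10} 1  {5,6,7,8,9,10} 6
  7 to go: {2,4,5,6,7,8,10} 1  {3,5,6,7,8,9,10} 21  {4,5,6,7,8,9,10} 7
  8 to go: {1,2,4,5,6,7,8,10} 1  {2,4,5,6,7,8,9,10} 8  {3,4,5,6,7,8,9,10} 28
  9 to go: {0,1,2,4,5,6,7,8,10} 1  {1,2,4,5,6,7,8,9,10} 9  {2,3,4,5,6,7,8,9,10} 36
  if 0:c drops first: 45 orders
  if 3:e drops first: 10 orders
heap linearizations: 55

55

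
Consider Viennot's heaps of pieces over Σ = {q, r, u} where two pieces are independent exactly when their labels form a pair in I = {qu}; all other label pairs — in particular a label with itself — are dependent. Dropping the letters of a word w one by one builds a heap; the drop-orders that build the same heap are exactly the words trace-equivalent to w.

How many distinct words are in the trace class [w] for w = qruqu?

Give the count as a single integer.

piece 0:q — minimal
piece 1:r rests on {0:q}
piece 2:u rests on {1:r}
piece 3:q rests on {1:r}
piece 4:u rests on {2:u}
minimal pieces: {0:q}
ways to finish when only these pieces remain (= sum over removing one remaining piece with nothing left below it):
  1 left: {3}→1  {4}→1
  2 left: {2,4}→1  {3,4}→2
  3 left: {2,3,4}→3
  placing 0:q first → 3 extensions

3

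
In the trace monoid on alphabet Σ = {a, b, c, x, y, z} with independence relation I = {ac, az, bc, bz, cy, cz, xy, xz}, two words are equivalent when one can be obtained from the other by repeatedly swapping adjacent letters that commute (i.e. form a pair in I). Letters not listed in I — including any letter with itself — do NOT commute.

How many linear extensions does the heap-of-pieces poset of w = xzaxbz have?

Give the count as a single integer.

#0=x has no predecessor
#1=z has no predecessor
#2=a depends on [0:x]
#3=x depends on [2:a]
#4=b depends on [3:x]
#5=z depends on [1:z]
sources: [0:x, 1:z]
N(rest) = Σ N(rest − s) over sources s of rest; N(one piece) = 1:
  size 1 → [4]=1  [5]=1
  size 2 → [1,5]=1  [3,4]=1  [4,5]=2
  size 3 → [1,4,5]=3  [2,3,4]=1  [3,4,5]=3
  size 4 → [0,2,3,4]=1  [1,3,4,5]=6  [2,3,4,5]=4
  first=0(x) contributes 10
  first=1(z) contributes 5
|[w]| = 15

15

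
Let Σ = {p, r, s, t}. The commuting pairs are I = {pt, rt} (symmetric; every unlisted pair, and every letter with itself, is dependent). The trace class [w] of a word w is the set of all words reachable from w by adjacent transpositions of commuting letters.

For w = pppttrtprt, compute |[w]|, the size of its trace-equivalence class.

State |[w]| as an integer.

210

#0=p has no predecessor
#1=p depends on [0:p]
#2=p depends on [1:p]
#3=t has no predecessor
#4=t depends on [3:t]
#5=r depends on [2:p]
#6=t depends on [4:t]
#7=p depends on [5:r]
#8=r depends on [7:p]
#9=t depends on [6:t]
sources: [0:p, 3:t]
N(rest) = Σ N(rest − s) over sources s of rest; N(one piece) = 1:
  size 1 → [8]=1  [9]=1
  size 2 → [6,9]=1  [7,8]=1  [8,9]=2
  size 3 → [4,6,9]=1  [5,7,8]=1  [6,8,9]=3  [7,8,9]=3
  size 4 → [2,5,7,8]=1  [3,4,6,9]=1  [4,6,8,9]=4  [5,7,8,9]=4  [6,7,8,9]=6
  size 5 → [1,2,5,7,8]=1  [2,5,7,8,9]=5  [3,4,6,8,9]=5  [4,6,7,8,9]=10  [5,6,7,8,9]=10
  size 6 → [0,1,2,5,7,8]=1  [1,2,5,7,8,9]=6  [2,5,6,7,8,9]=15  [3,4,6,7,8,9]=15  [4,5,6,7,8,9]=20
  size 7 → [0,1,2,5,7,8,9]=7  [1,2,5,6,7,8,9]=21  [2,4,5,6,7,8,9]=35  [3,4,5,6,7,8,9]=35
  size 8 → [0,1,2,5,6,7,8,9]=28  [1,2,4,5,6,7,8,9]=56  [2,3,4,5,6,7,8,9]=70
  first=0(p) contributes 126
  first=3(t) contributes 84
|[w]| = 210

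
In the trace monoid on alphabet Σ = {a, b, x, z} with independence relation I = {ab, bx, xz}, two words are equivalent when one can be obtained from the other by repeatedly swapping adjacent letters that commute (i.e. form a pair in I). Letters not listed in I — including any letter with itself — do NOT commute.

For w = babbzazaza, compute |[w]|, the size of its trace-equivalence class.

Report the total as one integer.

4

drop 0:b onto floor
drop 1:a onto floor
drop 2:b onto {0:b}
drop 3:b onto {2:b}
drop 4:z onto {1:a, 3:b}
drop 5:a onto {4:z}
drop 6:z onto {5:a}
drop 7:a onto {6:z}
drop 8:z onto {7:a}
drop 9:a onto {8:z}
ground layer = {0:b, 1:a}
drop-orders for the pieces not yet dropped (sum over which currently-grounded one goes next):
  1 to go: {9} 1
  2 to go: {8,9} 1
  3 to go: {7,8,9} 1
  4 to go: {6,7,8,9} 1
  5 to go: {5,6,7,8,9} 1
  6 to go: {4,5,6,7,8,9} 1
  7 to go: {1,4,5,6,7,8,9} 1  {3,4,5,6,7,8,9} 1
  8 to go: {1,3,4,5,6,7,8,9} 2  {2,3,4,5,6,7,8,9} 1
  if 0:b drops first: 3 orders
  if 1:a drops first: 1 orders
heap linearizations: 4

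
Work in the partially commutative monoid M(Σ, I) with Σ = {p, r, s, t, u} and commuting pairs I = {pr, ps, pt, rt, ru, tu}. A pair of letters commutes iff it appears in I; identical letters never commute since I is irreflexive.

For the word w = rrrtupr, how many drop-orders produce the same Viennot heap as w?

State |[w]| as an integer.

drop 0:r onto floor
drop 1:r onto {0:r}
drop 2:r onto {1:r}
drop 3:t onto floor
drop 4:u onto floor
drop 5:p onto {4:u}
drop 6:r onto {2:r}
ground layer = {0:r, 3:t, 4:u}
drop-orders for the pieces not yet dropped (sum over which currently-grounded one goes next):
  1 to go: {3} 1  {5} 1  {6} 1
  2 to go: {2,6} 1  {3,5} 2  {3,6} 2  {4,5} 1  {5,6} 2
  3 to go: {1,2,6} 1  {2,3,6} 3  {2,5,6} 3  {3,4,5} 3  {3,5,6} 6  {4,5,6} 3
  4 to go: {0,1,2,6} 1  {1,2,3,6} 4  {1,2,5,6} 4  {2,3,5,6} 12  {2,4,5,6} 6  {3,4,5,6} 12
  5 to go: {0,1,2,3,6} 5  {0,1,2,5,6} 5  {1,2,3,5,6} 20  {1,2,4,5,6} 10  {2,3,4,5,6} 30
  if 0:r drops first: 60 orders
  if 3:t drops first: 15 orders
  if 4:u drops first: 30 orders
heap linearizations: 105

105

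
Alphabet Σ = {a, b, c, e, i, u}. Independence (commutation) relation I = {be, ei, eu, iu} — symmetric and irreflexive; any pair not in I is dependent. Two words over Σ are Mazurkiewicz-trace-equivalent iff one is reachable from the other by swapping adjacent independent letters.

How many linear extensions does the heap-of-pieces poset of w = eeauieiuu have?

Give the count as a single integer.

60

#0=e has no predecessor
#1=e depends on [0:e]
#2=a depends on [1:e]
#3=u depends on [2:a]
#4=i depends on [2:a]
#5=e depends on [2:a]
#6=i depends on [4:i]
#7=u depends on [3:u]
#8=u depends on [7:u]
sources: [0:e]
N(rest) = Σ N(rest − s) over sources s of rest; N(one piece) = 1:
  size 1 → [5]=1  [6]=1  [8]=1
  size 2 → [4,6]=1  [5,6]=2  [5,8]=2  [6,8]=2  [7,8]=1
  size 3 → [3,7,8]=1  [4,5,6]=3  [4,6,8]=3  [5,6,8]=6  [5,7,8]=3  [6,7,8]=3
  size 4 → [3,5,7,8]=4  [3,6,7,8]=4  [4,5,6,8]=12  [4,6,7,8]=6  [5,6,7,8]=12
  size 5 → [3,4,6,7,8]=10  [3,5,6,7,8]=20  [4,5,6,7,8]=30
  size 6 → [3,4,5,6,7,8]=60
  size 7 → [2,3,4,5,6,7,8]=60
  first=0(e) contributes 60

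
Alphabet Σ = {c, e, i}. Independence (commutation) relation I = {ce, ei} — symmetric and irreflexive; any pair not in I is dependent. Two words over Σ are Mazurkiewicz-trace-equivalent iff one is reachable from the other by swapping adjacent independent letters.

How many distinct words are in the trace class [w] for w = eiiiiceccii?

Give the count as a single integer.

55

0(e) covers ∅
1(i) covers ∅
2(i) covers 1:i
3(i) covers 2:i
4(i) covers 3:i
5(c) covers 4:i
6(e) covers 0:e
7(c) covers 5:c
8(c) covers 7:c
9(i) covers 8:c
10(i) covers 9:i
floor of heap: 0:e, 1:i
completions by unplaced set U, small U first (add the entries for U minus each lowest piece of U):
  |U|=1: {6}:1  {10}:1
  |U|=2: {0,6}:1  {6,10}:2  {9,10}:1
  |U|=3: {0,6,10}:3  {6,9,10}:3  {8,9,10}:1
  |U|=4: {0,6,9,10}:6  {6,8,9,10}:4  {7,8,9,10}:1
  |U|=5: {0,6,8,9,10}:10  {5,7,8,9,10}:1  {6,7,8,9,10}:5
  |U|=6: {0,6,7,8,9,10}:15  {4,5,7,8,9,10}:1  {5,6,7,8,9,10}:6
  |U|=7: {0,5,6,7,8,9,10}:21  {3,4,5,7,8,9,10}:1  {4,5,6,7,8,9,10}:7
  |U|=8: {0,4,5,6,7,8,9,10}:28  {2,3,4,5,7,8,9,10}:1  {3,4,5,6,7,8,9,10}:8
  |U|=9: {0,3,4,5,6,7,8,9,10}:36  {1,2,3,4,5,7,8,9,10}:1  {2,3,4,5,6,7,8,9,10}:9
  start at 0(e): 10
  start at 1(i): 45
sum over floor = 55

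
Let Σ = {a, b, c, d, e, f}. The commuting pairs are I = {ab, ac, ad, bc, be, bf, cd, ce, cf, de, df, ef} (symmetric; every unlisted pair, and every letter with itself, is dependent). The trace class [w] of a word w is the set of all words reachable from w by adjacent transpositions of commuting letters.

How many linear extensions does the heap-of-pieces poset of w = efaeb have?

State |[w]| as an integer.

drop 0:e onto floor
drop 1:f onto floor
drop 2:a onto {0:e, 1:f}
drop 3:e onto {2:a}
drop 4:b onto floor
ground layer = {0:e, 1:f, 4:b}
drop-orders for the pieces not yet dropped (sum over which currently-grounded one goes next):
  1 to go: {3} 1  {4} 1
  2 to go: {2,3} 1  {3,4} 2
  3 to go: {0,2,3} 1  {1,2,3} 1  {2,3,4} 3
  if 0:e drops first: 4 orders
  if 1:f drops first: 4 orders
  if 4:b drops first: 2 orders
heap linearizations: 10

10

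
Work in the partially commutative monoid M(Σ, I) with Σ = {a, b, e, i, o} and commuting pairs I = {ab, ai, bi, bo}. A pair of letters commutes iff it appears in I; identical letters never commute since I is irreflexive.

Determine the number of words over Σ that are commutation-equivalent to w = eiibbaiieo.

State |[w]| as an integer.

105

drop 0:e onto floor
drop 1:i onto {0:e}
drop 2:i onto {1:i}
drop 3:b onto {0:e}
drop 4:b onto {3:b}
drop 5:a onto {0:e}
drop 6:i onto {2:i}
drop 7:i onto {6:i}
drop 8:e onto {4:b, 5:a, 7:i}
drop 9:o onto {8:e}
ground layer = {0:e}
drop-orders for the pieces not yet dropped (sum over which currently-grounded one goes next):
  1 to go: {9} 1
  2 to go: {8,9} 1
  3 to go: {4,8,9} 1  {5,8,9} 1  {7,8,9} 1
  4 to go: {3,4,8,9} 1  {4,5,8,9} 2  {4,7,8,9} 2  {5,7,8,9} 2  {6,7,8,9} 1
  5 to go: {2,6,7,8,9} 1  {3,4,5,8,9} 3  {3,4,7,8,9} 3  {4,5,7,8,9} 6  {4,6,7,8,9} 3  {5,6,7,8,9} 3
  6 to go: {1,2,6,7,8,9} 1  {2,4,6,7,8,9} 4  {2,5,6,7,8,9} 4  {3,4,5,7,8,9} 12  {3,4,6,7,8,9} 6  {4,5,6,7,8,9} 12
  7 to go: {1,2,4,6,7,8,9} 5  {1,2,5,6,7,8,9} 5  {2,3,4,6,7,8,9} 10  {2,4,5,6,7,8,9} 20  {3,4,5,6,7,8,9} 30
  8 to go: {1,2,3,4,6,7,8,9} 15  {1,2,4,5,6,7,8,9} 30  {2,3,4,5,6,7,8,9} 60
  if 0:e drops first: 105 orders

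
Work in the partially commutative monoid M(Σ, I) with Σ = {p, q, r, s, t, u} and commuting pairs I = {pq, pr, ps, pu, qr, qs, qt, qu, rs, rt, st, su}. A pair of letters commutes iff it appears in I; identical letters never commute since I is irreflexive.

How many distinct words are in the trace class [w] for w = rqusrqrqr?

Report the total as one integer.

504

#0=r has no predecessor
#1=q has no predecessor
#2=u depends on [0:r]
#3=s has no predecessor
#4=r depends on [2:u]
#5=q depends on [1:q]
#6=r depends on [4:r]
#7=q depends on [5:q]
#8=r depends on [6:r]
sources: [0:r, 1:q, 3:s]
N(rest) = Σ N(rest − s) over sources s of rest; N(one piece) = 1:
  size 1 → [3]=1  [7]=1  [8]=1
  size 2 → [3,7]=2  [3,8]=2  [5,7]=1  [6,8]=1  [7,8]=2
  size 3 → [1,5,7]=1  [3,5,7]=3  [3,6,8]=3  [3,7,8]=6  [4,6,8]=1  [5,7,8]=3  [6,7,8]=3
  size 4 → [1,3,5,7]=4  [1,5,7,8]=4  [2,4,6,8]=1  [3,4,6,8]=4  [3,5,7,8]=12  [3,6,7,8]=12  [4,6,7,8]=4  [5,6,7,8]=6
  size 5 → [0,2,4,6,8]=1  [1,3,5,7,8]=20  [1,5,6,7,8]=10  [2,3,4,6,8]=5  [2,4,6,7,8]=5  [3,4,6,7,8]=20  [3,5,6,7,8]=30  [4,5,6,7,8]=10
  size 6 → [0,2,3,4,6,8]=6  [0,2,4,6,7,8]=6  [1,3,5,6,7,8]=60  [1,4,5,6,7,8]=20  [2,3,4,6,7,8]=30  [2,4,5,6,7,8]=15  [3,4,5,6,7,8]=60
  size 7 → [0,2,3,4,6,7,8]=42  [0,2,4,5,6,7,8]=21  [1,2,4,5,6,7,8]=35  [1,3,4,5,6,7,8]=140  [2,3,4,5,6,7,8]=105
  first=0(r) contributes 280
  first=1(q) contributes 168
  first=3(s) contributes 56
|[w]| = 504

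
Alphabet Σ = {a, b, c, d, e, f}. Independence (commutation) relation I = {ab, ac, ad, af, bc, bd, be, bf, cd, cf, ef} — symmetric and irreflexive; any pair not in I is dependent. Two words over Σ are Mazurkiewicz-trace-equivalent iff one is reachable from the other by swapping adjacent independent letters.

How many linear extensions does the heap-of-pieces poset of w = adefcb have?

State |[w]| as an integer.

piece 0:a — minimal
piece 1:d — minimal
piece 2:e rests on {0:a, 1:d}
piece 3:f rests on {1:d}
piece 4:c rests on {2:e}
piece 5:b — minimal
minimal pieces: {0:a, 1:d, 5:b}
ways to finish when only these pieces remain (= sum over removing one remaining piece with nothing left below it):
  1 left: {3}→1  {4}→1  {5}→1
  2 left: {2,4}→1  {3,4}→2  {3,5}→2  {4,5}→2
  3 left: {0,2,4}→1  {2,3,4}→3  {2,4,5}→3  {3,4,5}→6
  4 left: {0,2,3,4}→4  {0,2,4,5}→4  {1,2,3,4}→3  {2,3,4,5}→12
  placing 0:a first → 15 extensions
  placing 1:d first → 20 extensions
  placing 5:b first → 7 extensions
total linear extensions = 42

42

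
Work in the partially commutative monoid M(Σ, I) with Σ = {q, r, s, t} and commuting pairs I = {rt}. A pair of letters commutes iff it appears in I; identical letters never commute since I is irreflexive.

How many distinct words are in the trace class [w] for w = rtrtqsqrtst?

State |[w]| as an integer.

12

0(r) covers ∅
1(t) covers ∅
2(r) covers 0:r
3(t) covers 1:t
4(q) covers 2:r, 3:t
5(s) covers 4:q
6(q) covers 5:s
7(r) covers 6:q
8(t) covers 6:q
9(s) covers 7:r, 8:t
10(t) covers 9:s
floor of heap: 0:r, 1:t
completions by unplaced set U, small U first (add the entries for U minus each lowest piece of U):
  |U|=1: {10}:1
  |U|=2: {9,10}:1
  |U|=3: {7,9,10}:1  {8,9,10}:1
  |U|=4: {7,8,9,10}:2
  |U|=5: {6,7,8,9,10}:2
  |U|=6: {5,6,7,8,9,10}:2
  |U|=7: {4,5,6,7,8,9,10}:2
  |U|=8: {2,4,5,6,7,8,9,10}:2  {3,4,5,6,7,8,9,10}:2
  |U|=9: {0,2,4,5,6,7,8,9,10}:2  {1,3,4,5,6,7,8,9,10}:2  {2,3,4,5,6,7,8,9,10}:4
  start at 0(r): 6
  start at 1(t): 6
sum over floor = 12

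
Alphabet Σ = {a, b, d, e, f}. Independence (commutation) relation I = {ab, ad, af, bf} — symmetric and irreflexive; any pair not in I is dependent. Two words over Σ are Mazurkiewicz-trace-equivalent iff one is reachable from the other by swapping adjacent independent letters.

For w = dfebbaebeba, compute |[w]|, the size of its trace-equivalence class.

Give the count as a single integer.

6

drop 0:d onto floor
drop 1:f onto {0:d}
drop 2:e onto {1:f}
drop 3:b onto {2:e}
drop 4:b onto {3:b}
drop 5:a onto {2:e}
drop 6:e onto {4:b, 5:a}
drop 7:b onto {6:e}
drop 8:e onto {7:b}
drop 9:b onto {8:e}
drop 10:a onto {8:e}
ground layer = {0:d}
drop-orders for the pieces not yet dropped (sum over which currently-grounded one goes next):
  1 to go: {9} 1  {10} 1
  2 to go: {9,10} 2
  3 to go: {8,9,10} 2
  4 to go: {7,8,9,10} 2
  5 to go: {6,7,8,9,10} 2
  6 to go: {4,6,7,8,9,10} 2  {5,6,7,8,9,10} 2
  7 to go: {3,4,6,7,8,9,10} 2  {4,5,6,7,8,9,10} 4
  8 to go: {3,4,5,6,7,8,9,10} 6
  9 to go: {2,3,4,5,6,7,8,9,10} 6
  if 0:d drops first: 6 orders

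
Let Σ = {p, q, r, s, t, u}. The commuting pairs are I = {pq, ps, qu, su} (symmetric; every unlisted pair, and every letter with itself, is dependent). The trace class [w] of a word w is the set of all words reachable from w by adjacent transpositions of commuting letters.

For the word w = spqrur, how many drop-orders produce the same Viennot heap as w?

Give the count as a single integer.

3

drop 0:s onto floor
drop 1:p onto floor
drop 2:q onto {0:s}
drop 3:r onto {1:p, 2:q}
drop 4:u onto {3:r}
drop 5:r onto {4:u}
ground layer = {0:s, 1:p}
drop-orders for the pieces not yet dropped (sum over which currently-grounded one goes next):
  1 to go: {5} 1
  2 to go: {4,5} 1
  3 to go: {3,4,5} 1
  4 to go: {1,3,4,5} 1  {2,3,4,5} 1
  if 0:s drops first: 2 orders
  if 1:p drops first: 1 orders
heap linearizations: 3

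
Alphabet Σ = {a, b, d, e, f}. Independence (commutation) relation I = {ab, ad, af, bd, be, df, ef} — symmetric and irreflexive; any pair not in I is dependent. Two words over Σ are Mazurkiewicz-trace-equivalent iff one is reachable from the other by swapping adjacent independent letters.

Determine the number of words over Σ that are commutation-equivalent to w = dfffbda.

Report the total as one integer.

105

#0=d has no predecessor
#1=f has no predecessor
#2=f depends on [1:f]
#3=f depends on [2:f]
#4=b depends on [3:f]
#5=d depends on [0:d]
#6=a has no predecessor
sources: [0:d, 1:f, 6:a]
N(rest) = Σ N(rest − s) over sources s of rest; N(one piece) = 1:
  size 1 → [4]=1  [5]=1  [6]=1
  size 2 → [0,5]=1  [3,4]=1  [4,5]=2  [4,6]=2  [5,6]=2
  size 3 → [0,4,5]=3  [0,5,6]=3  [2,3,4]=1  [3,4,5]=3  [3,4,6]=3  [4,5,6]=6
  size 4 → [0,3,4,5]=6  [0,4,5,6]=12  [1,2,3,4]=1  [2,3,4,5]=4  [2,3,4,6]=4  [3,4,5,6]=12
  size 5 → [0,2,3,4,5]=10  [0,3,4,5,6]=30  [1,2,3,4,5]=5  [1,2,3,4,6]=5  [2,3,4,5,6]=20
  first=0(d) contributes 30
  first=1(f) contributes 60
  first=6(a) contributes 15
|[w]| = 105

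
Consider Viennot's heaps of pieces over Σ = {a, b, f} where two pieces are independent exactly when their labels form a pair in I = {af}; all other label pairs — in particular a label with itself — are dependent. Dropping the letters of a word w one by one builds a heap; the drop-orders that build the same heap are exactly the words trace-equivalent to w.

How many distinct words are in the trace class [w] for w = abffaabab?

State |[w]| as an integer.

drop 0:a onto floor
drop 1:b onto {0:a}
drop 2:f onto {1:b}
drop 3:f onto {2:f}
drop 4:a onto {1:b}
drop 5:a onto {4:a}
drop 6:b onto {3:f, 5:a}
drop 7:a onto {6:b}
drop 8:b onto {7:a}
ground layer = {0:a}
drop-orders for the pieces not yet dropped (sum over which currently-grounded one goes next):
  1 to go: {8} 1
  2 to go: {7,8} 1
  3 to go: {6,7,8} 1
  4 to go: {3,6,7,8} 1  {5,6,7,8} 1
  5 to go: {2,3,6,7,8} 1  {3,5,6,7,8} 2  {4,5,6,7,8} 1
  6 to go: {2,3,5,6,7,8} 3  {3,4,5,6,7,8} 3
  7 to go: {2,3,4,5,6,7,8} 6
  if 0:a drops first: 6 orders

6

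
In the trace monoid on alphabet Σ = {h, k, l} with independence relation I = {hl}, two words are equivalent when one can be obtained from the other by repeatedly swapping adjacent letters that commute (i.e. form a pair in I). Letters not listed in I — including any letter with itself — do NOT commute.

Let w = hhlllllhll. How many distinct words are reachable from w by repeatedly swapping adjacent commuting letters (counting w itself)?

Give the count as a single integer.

piece 0:h — minimal
piece 1:h rests on {0:h}
piece 2:l — minimal
piece 3:l rests on {2:l}
piece 4:l rests on {3:l}
piece 5:l rests on {4:l}
piece 6:l rests on {5:l}
piece 7:h rests on {1:h}
piece 8:l rests on {6:l}
piece 9:l rests on {8:l}
minimal pieces: {0:h, 2:l}
ways to finish when only these pieces remain (= sum over removing one remaining piece with nothing left below it):
  1 left: {7}→1  {9}→1
  2 left: {1,7}→1  {7,9}→2  {8,9}→1
  3 left: {0,1,7}→1  {1,7,9}→3  {6,8,9}→1  {7,8,9}→3
  4 left: {0,1,7,9}→4  {1,7,8,9}→6  {5,6,8,9}→1  {6,7,8,9}→4
  5 left: {0,1,7,8,9}→10  {1,6,7,8,9}→10  {4,5,6,8,9}→1  {5,6,7,8,9}→5
  6 left: {0,1,6,7,8,9}→20  {1,5,6,7,8,9}→15  {3,4,5,6,8,9}→1  {4,5,6,7,8,9}→6
  7 left: {0,1,5,6,7,8,9}→35  {1,4,5,6,7,8,9}→21  {2,3,4,5,6,8,9}→1  {3,4,5,6,7,8,9}→7
  8 left: {0,1,4,5,6,7,8,9}→56  {1,3,4,5,6,7,8,9}→28  {2,3,4,5,6,7,8,9}→8
  placing 0:h first → 36 extensions
  placing 2:l first → 84 extensions
total linear extensions = 120

120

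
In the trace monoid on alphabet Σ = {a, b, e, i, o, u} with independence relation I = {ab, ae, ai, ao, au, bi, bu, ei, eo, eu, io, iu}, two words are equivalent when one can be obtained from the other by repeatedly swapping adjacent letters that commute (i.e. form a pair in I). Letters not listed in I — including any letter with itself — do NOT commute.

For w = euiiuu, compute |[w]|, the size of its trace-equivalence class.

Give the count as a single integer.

60

piece 0:e — minimal
piece 1:u — minimal
piece 2:i — minimal
piece 3:i rests on {2:i}
piece 4:u rests on {1:u}
piece 5:u rests on {4:u}
minimal pieces: {0:e, 1:u, 2:i}
ways to finish when only these pieces remain (= sum over removing one remaining piece with nothing left below it):
  1 left: {0}→1  {3}→1  {5}→1
  2 left: {0,3}→2  {0,5}→2  {2,3}→1  {3,5}→2  {4,5}→1
  3 left: {0,2,3}→3  {0,3,5}→6  {0,4,5}→3  {1,4,5}→1  {2,3,5}→3  {3,4,5}→3
  4 left: {0,1,4,5}→4  {0,2,3,5}→12  {0,3,4,5}→12  {1,3,4,5}→4  {2,3,4,5}→6
  placing 0:e first → 10 extensions
  placing 1:u first → 30 extensions
  placing 2:i first → 20 extensions
total linear extensions = 60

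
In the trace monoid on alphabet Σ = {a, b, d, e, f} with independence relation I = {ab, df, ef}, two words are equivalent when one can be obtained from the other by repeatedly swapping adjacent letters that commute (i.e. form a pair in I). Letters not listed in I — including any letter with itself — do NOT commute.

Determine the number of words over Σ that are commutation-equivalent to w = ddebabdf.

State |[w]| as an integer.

piece 0:d — minimal
piece 1:d rests on {0:d}
piece 2:e rests on {1:d}
piece 3:b rests on {2:e}
piece 4:a rests on {2:e}
piece 5:b rests on {3:b}
piece 6:d rests on {4:a, 5:b}
piece 7:f rests on {4:a, 5:b}
minimal pieces: {0:d}
ways to finish when only these pieces remain (= sum over removing one remaining piece with nothing left below it):
  1 left: {6}→1  {7}→1
  2 left: {6,7}→2
  3 left: {4,6,7}→2  {5,6,7}→2
  4 left: {3,5,6,7}→2  {4,5,6,7}→4
  5 left: {3,4,5,6,7}→6
  6 left: {2,3,4,5,6,7}→6
  placing 0:d first → 6 extensions

6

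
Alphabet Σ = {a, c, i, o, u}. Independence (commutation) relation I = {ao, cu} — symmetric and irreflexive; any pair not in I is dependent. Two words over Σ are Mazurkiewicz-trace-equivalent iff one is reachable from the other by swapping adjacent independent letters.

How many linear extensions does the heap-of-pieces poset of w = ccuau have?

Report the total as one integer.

3

drop 0:c onto floor
drop 1:c onto {0:c}
drop 2:u onto floor
drop 3:a onto {1:c, 2:u}
drop 4:u onto {3:a}
ground layer = {0:c, 2:u}
drop-orders for the pieces not yet dropped (sum over which currently-grounded one goes next):
  1 to go: {4} 1
  2 to go: {3,4} 1
  3 to go: {1,3,4} 1  {2,3,4} 1
  if 0:c drops first: 2 orders
  if 2:u drops first: 1 orders
heap linearizations: 3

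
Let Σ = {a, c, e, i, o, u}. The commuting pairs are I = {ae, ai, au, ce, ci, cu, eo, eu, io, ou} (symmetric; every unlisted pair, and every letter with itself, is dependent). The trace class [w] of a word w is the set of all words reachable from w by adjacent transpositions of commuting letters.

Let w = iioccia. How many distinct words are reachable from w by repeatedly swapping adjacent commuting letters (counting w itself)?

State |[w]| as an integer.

piece 0:i — minimal
piece 1:i rests on {0:i}
piece 2:o — minimal
piece 3:c rests on {2:o}
piece 4:c rests on {3:c}
piece 5:i rests on {1:i}
piece 6:a rests on {4:c}
minimal pieces: {0:i, 2:o}
ways to finish when only these pieces remain (= sum over removing one remaining piece with nothing left below it):
  1 left: {5}→1  {6}→1
  2 left: {1,5}→1  {4,6}→1  {5,6}→2
  3 left: {0,1,5}→1  {1,5,6}→3  {3,4,6}→1  {4,5,6}→3
  4 left: {0,1,5,6}→4  {1,4,5,6}→6  {2,3,4,6}→1  {3,4,5,6}→4
  5 left: {0,1,4,5,6}→10  {1,3,4,5,6}→10  {2,3,4,5,6}→5
  placing 0:i first → 15 extensions
  placing 2:o first → 20 extensions
total linear extensions = 35

35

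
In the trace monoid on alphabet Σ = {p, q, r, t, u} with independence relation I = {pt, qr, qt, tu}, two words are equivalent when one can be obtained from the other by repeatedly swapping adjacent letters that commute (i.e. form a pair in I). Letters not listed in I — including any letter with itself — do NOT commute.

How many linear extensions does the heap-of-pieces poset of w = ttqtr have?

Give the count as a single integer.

5

drop 0:t onto floor
drop 1:t onto {0:t}
drop 2:q onto floor
drop 3:t onto {1:t}
drop 4:r onto {3:t}
ground layer = {0:t, 2:q}
drop-orders for the pieces not yet dropped (sum over which currently-grounded one goes next):
  1 to go: {2} 1  {4} 1
  2 to go: {2,4} 2  {3,4} 1
  3 to go: {1,3,4} 1  {2,3,4} 3
  if 0:t drops first: 4 orders
  if 2:q drops first: 1 orders
heap linearizations: 5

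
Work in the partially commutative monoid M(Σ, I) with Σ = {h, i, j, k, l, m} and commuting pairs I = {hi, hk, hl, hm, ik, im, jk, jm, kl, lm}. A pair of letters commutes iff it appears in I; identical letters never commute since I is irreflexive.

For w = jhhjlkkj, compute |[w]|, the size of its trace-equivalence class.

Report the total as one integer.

0(j) covers ∅
1(h) covers 0:j
2(h) covers 1:h
3(j) covers 2:h
4(l) covers 3:j
5(k) covers ∅
6(k) covers 5:k
7(j) covers 4:l
floor of heap: 0:j, 5:k
completions by unplaced set U, small U first (add the entries for U minus each lowest piece of U):
  |U|=1: {6}:1  {7}:1
  |U|=2: {4,7}:1  {5,6}:1  {6,7}:2
  |U|=3: {3,4,7}:1  {4,6,7}:3  {5,6,7}:3
  |U|=4: {2,3,4,7}:1  {3,4,6,7}:4  {4,5,6,7}:6
  |U|=5: {1,2,3,4,7}:1  {2,3,4,6,7}:5  {3,4,5,6,7}:10
  |U|=6: {0,1,2,3,4,7}:1  {1,2,3,4,6,7}:6  {2,3,4,5,6,7}:15
  start at 0(j): 21
  start at 5(k): 7
sum over floor = 28

28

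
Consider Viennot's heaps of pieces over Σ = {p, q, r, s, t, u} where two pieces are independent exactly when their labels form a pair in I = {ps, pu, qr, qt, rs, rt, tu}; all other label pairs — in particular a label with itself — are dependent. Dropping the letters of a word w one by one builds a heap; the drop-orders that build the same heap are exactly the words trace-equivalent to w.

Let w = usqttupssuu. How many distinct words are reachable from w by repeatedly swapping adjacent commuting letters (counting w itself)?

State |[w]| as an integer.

33

#0=u has no predecessor
#1=s depends on [0:u]
#2=q depends on [1:s]
#3=t depends on [1:s]
#4=t depends on [3:t]
#5=u depends on [2:q]
#6=p depends on [2:q, 4:t]
#7=s depends on [4:t, 5:u]
#8=s depends on [7:s]
#9=u depends on [8:s]
#10=u depends on [9:u]
sources: [0:u]
N(rest) = Σ N(rest − s) over sources s of rest; N(one piece) = 1:
  size 1 → [6]=1  [10]=1
  size 2 → [6,10]=2  [9,10]=1
  size 3 → [6,9,10]=3  [8,9,10]=1
  size 4 → [6,8,9,10]=4  [7,8,9,10]=1
  size 5 → [5,7,8,9,10]=1  [6,7,8,9,10]=5
  size 6 → [4,6,7,8,9,10]=5  [5,6,7,8,9,10]=6
  size 7 → [2,5,6,7,8,9,10]=6  [3,4,6,7,8,9,10]=5  [4,5,6,7,8,9,10]=11
  size 8 → [2,4,5,6,7,8,9,10]=17  [3,4,5,6,7,8,9,10]=16
  size 9 → [2,3,4,5,6,7,8,9,10]=33
  first=0(u) contributes 33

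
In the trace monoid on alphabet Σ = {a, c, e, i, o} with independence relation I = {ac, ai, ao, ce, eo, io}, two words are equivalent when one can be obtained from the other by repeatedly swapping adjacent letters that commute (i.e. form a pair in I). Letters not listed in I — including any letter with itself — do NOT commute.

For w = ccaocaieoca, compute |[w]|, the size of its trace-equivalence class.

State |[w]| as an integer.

piece 0:c — minimal
piece 1:c rests on {0:c}
piece 2:a — minimal
piece 3:o rests on {1:c}
piece 4:c rests on {3:o}
piece 5:a rests on {2:a}
piece 6:i rests on {4:c}
piece 7:e rests on {5:a, 6:i}
piece 8:o rests on {4:c}
piece 9:c rests on {6:i, 8:o}
piece 10:a rests on {7:e}
minimal pieces: {0:c, 2:a}
ways to finish when only these pieces remain (= sum over removing one remaining piece with nothing left below it):
  1 left: {9}→1  {10}→1
  2 left: {7,10}→1  {8,9}→1  {9,10}→2
  3 left: {5,7,10}→1  {7,9,10}→3  {8,9,10}→3
  4 left: {2,5,7,10}→1  {5,7,9,10}→4  {6,7,9,10}→3  {7,8,9,10}→6
  5 left: {2,5,7,9,10}→5  {5,6,7,9,10}→7  {5,7,8,9,10}→10  {6,7,8,9,10}→9
  6 left: {2,5,6,7,9,10}→12  {2,5,7,8,9,10}→15  {4,6,7,8,9,10}→9  {5,6,7,8,9,10}→26
  7 left: {2,5,6,7,8,9,10}→53  {3,4,6,7,8,9,10}→9  {4,5,6,7,8,9,10}→35
  8 left: {1,3,4,6,7,8,9,10}→9  {2,4,5,6,7,8,9,10}→88  {3,4,5,6,7,8,9,10}→44
  9 left: {0,1,3,4,6,7,8,9,10}→9  {1,3,4,5,6,7,8,9,10}→53  {2,3,4,5,6,7,8,9,10}→132
  placing 0:c first → 185 extensions
  placing 2:a first → 62 extensions
total linear extensions = 247

247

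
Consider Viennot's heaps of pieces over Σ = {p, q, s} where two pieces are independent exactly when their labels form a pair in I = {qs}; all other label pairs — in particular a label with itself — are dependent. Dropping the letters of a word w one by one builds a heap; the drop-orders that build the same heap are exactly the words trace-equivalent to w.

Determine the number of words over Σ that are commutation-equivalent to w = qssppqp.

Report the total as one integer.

3

0(q) covers ∅
1(s) covers ∅
2(s) covers 1:s
3(p) covers 0:q, 2:s
4(p) covers 3:p
5(q) covers 4:p
6(p) covers 5:q
floor of heap: 0:q, 1:s
completions by unplaced set U, small U first (add the entries for U minus each lowest piece of U):
  |U|=1: {6}:1
  |U|=2: {5,6}:1
  |U|=3: {4,5,6}:1
  |U|=4: {3,4,5,6}:1
  |U|=5: {0,3,4,5,6}:1  {2,3,4,5,6}:1
  start at 0(q): 1
  start at 1(s): 2
sum over floor = 3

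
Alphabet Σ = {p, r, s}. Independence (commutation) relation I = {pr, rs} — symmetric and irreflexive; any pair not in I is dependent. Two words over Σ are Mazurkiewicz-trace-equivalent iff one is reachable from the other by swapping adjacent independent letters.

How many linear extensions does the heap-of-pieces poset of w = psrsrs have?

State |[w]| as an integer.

15

piece 0:p — minimal
piece 1:s rests on {0:p}
piece 2:r — minimal
piece 3:s rests on {1:s}
piece 4:r rests on {2:r}
piece 5:s rests on {3:s}
minimal pieces: {0:p, 2:r}
ways to finish when only these pieces remain (= sum over removing one remaining piece with nothing left below it):
  1 left: {4}→1  {5}→1
  2 left: {2,4}→1  {3,5}→1  {4,5}→2
  3 left: {1,3,5}→1  {2,4,5}→3  {3,4,5}→3
  4 left: {0,1,3,5}→1  {1,3,4,5}→4  {2,3,4,5}→6
  placing 0:p first → 10 extensions
  placing 2:r first → 5 extensions
total linear extensions = 15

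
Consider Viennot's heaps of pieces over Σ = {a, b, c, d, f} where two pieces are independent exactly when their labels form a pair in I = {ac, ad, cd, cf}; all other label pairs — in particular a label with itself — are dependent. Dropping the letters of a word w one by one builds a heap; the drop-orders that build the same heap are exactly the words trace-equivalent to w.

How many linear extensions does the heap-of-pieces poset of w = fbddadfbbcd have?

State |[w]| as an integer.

8

drop 0:f onto floor
drop 1:b onto {0:f}
drop 2:d onto {1:b}
drop 3:d onto {2:d}
drop 4:a onto {1:b}
drop 5:d onto {3:d}
drop 6:f onto {4:a, 5:d}
drop 7:b onto {6:f}
drop 8:b onto {7:b}
drop 9:c onto {8:b}
drop 10:d onto {8:b}
ground layer = {0:f}
drop-orders for the pieces not yet dropped (sum over which currently-grounded one goes next):
  1 to go: {9} 1  {10} 1
  2 to go: {9,10} 2
  3 to go: {8,9,10} 2
  4 to go: {7,8,9,10} 2
  5 to go: {6,7,8,9,10} 2
  6 to go: {4,6,7,8,9,10} 2  {5,6,7,8,9,10} 2
  7 to go: {3,5,6,7,8,9,10} 2  {4,5,6,7,8,9,10} 4
  8 to go: {2,3,5,6,7,8,9,10} 2  {3,4,5,6,7,8,9,10} 6
  9 to go: {2,3,4,5,6,7,8,9,10} 8
  if 0:f drops first: 8 orders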